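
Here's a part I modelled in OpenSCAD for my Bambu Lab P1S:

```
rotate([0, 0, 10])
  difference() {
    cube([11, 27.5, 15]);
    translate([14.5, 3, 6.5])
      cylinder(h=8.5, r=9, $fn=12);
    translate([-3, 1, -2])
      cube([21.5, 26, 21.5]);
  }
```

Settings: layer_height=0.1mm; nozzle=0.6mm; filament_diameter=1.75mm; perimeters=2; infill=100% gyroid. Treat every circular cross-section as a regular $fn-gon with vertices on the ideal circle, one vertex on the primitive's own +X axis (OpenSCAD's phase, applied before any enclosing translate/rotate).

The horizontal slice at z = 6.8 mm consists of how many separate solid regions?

2

At z = 6.8 mm: the cube (footprint 11×27.5) is included at this height; the cylinder at (14.5, 3): section is a regular 12-gon, circumradius r=9; the cube at (-3, 1) is present — its section is the full 21.5×26 rectangle; Taking the first minus the rest: starting from the 11×27.5 cube, the r=9 cylinder at (14.5, 3) partially overlaps it — only the 46.19 mm² overlap (of its 243.00 mm²) is removed, clipping the outline; the 21.5×26 cube at (-3, 1) partially overlaps it — only the 244.64 mm² overlap (of its 559.00 mm²) is removed, clipping the outline — 2 connected regions; (whole slice rotated 10° about Z — lengths, areas and connectivity unchanged). The result has 2 disconnected regions.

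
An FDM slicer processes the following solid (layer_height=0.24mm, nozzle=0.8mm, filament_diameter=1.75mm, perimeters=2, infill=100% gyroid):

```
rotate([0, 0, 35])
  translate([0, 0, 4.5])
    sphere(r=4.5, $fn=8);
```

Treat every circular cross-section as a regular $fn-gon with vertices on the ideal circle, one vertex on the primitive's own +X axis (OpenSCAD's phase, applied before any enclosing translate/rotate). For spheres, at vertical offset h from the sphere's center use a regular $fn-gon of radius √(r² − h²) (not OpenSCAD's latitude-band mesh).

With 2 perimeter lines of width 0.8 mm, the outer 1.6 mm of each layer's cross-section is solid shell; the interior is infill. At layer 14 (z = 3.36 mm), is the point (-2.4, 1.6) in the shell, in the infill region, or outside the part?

At z = 3.36 mm: the r=4.5 sphere contributes a regular 8-gon of circumradius √(4.5²−1.14²) = 4.353; (whole slice rotated 35° about Z — lengths, areas and connectivity unchanged). Overall, the cross-section is a single solid region. Undo the 35° rotation: the query point maps to (-1.048, 2.687) in the un-rotated model frame. The nearest boundary edge runs (0.00, 4.35)→(-3.08, 3.08); distance from the point to it = 1.14 mm. The point is inside the cross-section, 1.14 mm from the nearest boundary — within the 1.6 mm shell band (2 × 0.8).

shell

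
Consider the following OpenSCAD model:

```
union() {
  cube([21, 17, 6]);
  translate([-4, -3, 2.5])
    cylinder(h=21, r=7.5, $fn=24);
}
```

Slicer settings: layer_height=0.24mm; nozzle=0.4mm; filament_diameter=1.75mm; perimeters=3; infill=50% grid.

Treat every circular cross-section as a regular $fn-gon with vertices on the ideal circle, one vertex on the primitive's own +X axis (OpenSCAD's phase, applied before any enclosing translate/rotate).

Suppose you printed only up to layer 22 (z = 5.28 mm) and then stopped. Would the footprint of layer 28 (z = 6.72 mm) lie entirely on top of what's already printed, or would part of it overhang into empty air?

Compare the two slices. At z = 5.28: the cube (footprint 21×17) is included at this height (area 357.00 mm²); the r=7.5 cylinder at (-4, -3) gives a regular 24-gon of circumradius 7.5 (constant along its height) (area = (24/2)·7.500²·sin(360°/24) = 174.70 mm²); Taking the union: the regions partially overlap — summed areas 531.70 mm² minus the doubly-counted overlap 5.59 mm² gives 526.11 mm² — area = 526.11 mm². At z = 6.72: the cube is not intersected at this z (z outside [0, 6]); the r=7.5 cylinder at (-4, -3) gives a regular 24-gon of circumradius 7.5 (constant along its height) (area = (24/2)·7.500²·sin(360°/24) = 174.70 mm²); Taking the union: only the r=7.5 cylinder at (-4, -3) is present, so the union is just that shape — area = 174.70 mm². Checking containment: the cross-section at z = 6.72 is a subset of the cross-section at z = 5.28.

entirely on top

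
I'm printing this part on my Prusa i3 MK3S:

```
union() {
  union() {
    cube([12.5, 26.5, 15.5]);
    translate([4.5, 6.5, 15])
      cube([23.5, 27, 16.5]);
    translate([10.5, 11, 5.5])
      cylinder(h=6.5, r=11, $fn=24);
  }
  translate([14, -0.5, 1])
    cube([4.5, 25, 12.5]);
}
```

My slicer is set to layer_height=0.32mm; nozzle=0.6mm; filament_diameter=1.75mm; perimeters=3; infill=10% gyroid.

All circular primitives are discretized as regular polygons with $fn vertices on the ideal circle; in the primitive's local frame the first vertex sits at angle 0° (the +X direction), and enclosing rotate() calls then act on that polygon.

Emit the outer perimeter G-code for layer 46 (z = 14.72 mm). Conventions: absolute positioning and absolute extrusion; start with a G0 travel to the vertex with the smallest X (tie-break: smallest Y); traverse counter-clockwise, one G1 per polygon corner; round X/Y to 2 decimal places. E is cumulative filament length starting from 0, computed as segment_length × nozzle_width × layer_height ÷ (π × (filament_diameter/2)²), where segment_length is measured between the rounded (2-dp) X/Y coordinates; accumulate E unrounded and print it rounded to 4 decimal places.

At z = 14.72 mm: the cube (footprint 12.5×26.5) is included at this height; the cube at (4.5, 6.5) does not reach this height (z outside [15, 31.5]); the cylinder at (10.5, 11) is not intersected at this z (z outside [5.5, 12]); Combining (union): only the 12.5×26.5 cube is present, so the union is just that shape — 1 connected region; the cube at (14, -0.5) is absent (z outside [1, 13.5]); Merging all regions: only that combined region is present, so the union is just that shape — 1 connected region. The outline is a single polygon with 4 vertices. Extrusion per mm of travel: 0.6 × 0.32 / (π × 0.875²) = 0.079824. Accumulating E over each segment gives final E = 6.2263.

G0 X0.00 Y0.00 Z14.72
G1 X12.50 Y0.00 E0.9978
G1 X12.50 Y26.50 E3.1131
G1 X0.00 Y26.50 E4.1110
G1 X0.00 Y0.00 E6.2263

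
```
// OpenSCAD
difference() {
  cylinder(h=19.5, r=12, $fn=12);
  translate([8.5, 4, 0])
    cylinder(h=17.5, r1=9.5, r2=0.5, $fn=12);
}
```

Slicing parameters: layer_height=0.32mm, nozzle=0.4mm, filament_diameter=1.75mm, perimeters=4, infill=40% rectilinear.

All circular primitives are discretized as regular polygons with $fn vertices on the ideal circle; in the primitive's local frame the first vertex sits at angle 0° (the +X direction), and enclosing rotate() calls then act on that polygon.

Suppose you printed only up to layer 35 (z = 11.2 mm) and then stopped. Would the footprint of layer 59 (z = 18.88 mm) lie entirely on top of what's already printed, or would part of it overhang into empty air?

part overhangs

Compare the two slices. At z = 11.2: the cylinder: section is a regular 12-gon, circumradius r=12 (area = (12/2)·12.000²·sin(360°/12) = 432.00 mm²); the cone at (8.5, 4) (r1=9.5→r2=0.5) has section circumradius 3.740 here — a regular 12-gon (area = (12/2)·3.740²·sin(360°/12) = 41.96 mm²); Subtracting the remaining from the first: starting from the r=12 cylinder (432.00 mm²), the cone at (8.5, 4) partially overlaps it — only the 36.01 mm² overlap (of its 41.96 mm²) is removed, clipping the outline — area = 395.99 mm². At z = 18.88: the r=12 cylinder contributes a regular 12-gon of circumradius 12 (area = (12/2)·12.000²·sin(360°/12) = 432.00 mm²); the cone at (8.5, 4) is not intersected at this z (z outside [0, 17.5]); Subtracting the remaining from the first: none of the subtracted shapes is present at this height, so the r=12 cylinder is unchanged — area = 432.00 mm². Checking containment: at z = 18.88 the cross-section extends beyond the z = 11.2 cross-section by about 36.01 mm².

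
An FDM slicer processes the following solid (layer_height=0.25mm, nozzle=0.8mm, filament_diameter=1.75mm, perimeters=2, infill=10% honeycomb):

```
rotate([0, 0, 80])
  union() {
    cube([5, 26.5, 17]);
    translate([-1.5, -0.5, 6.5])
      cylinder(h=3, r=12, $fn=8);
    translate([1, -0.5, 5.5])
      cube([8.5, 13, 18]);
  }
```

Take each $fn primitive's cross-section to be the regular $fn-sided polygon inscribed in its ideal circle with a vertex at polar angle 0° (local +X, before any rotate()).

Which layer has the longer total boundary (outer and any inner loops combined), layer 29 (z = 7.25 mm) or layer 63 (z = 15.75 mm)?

layer 29 (z = 7.25 mm)

Layer 29 (z = 7.25): the cube is present — its section is the full 5×26.5 rectangle (perimeter 63.00 mm); the r=12 cylinder at (-1.5, -0.5) contributes a regular 8-gon of circumradius 12 (perimeter = 2·8·12.000·sin(180°/8) = 73.48 mm); the cube at (1, -0.5) is present — its section is the full 8.5×13 rectangle (perimeter 43.00 mm); Taking the union: the regions partially overlap (shared area 132.58 mm²), so the edge portions inside another operand are dropped and the merged outline is re-measured after clipping — boundary = 109.05 mm; (rotated 80° about Z; rotation is an isometry so areas/perimeters/island counts are preserved). So its perimeter = 109.05 mm. Layer 63 (z = 15.75): the cube (footprint 5×26.5) is included at this height (perimeter 63.00 mm); the cylinder at (-1.5, -0.5) is absent (z outside [6.5, 9.5]); the 8.5×13 cube at (1, -0.5) contributes its full rectangle (perimeter 43.00 mm); Taking the union: the regions partially overlap (shared area 50.00 mm²), so the edge portions inside another operand are dropped and the merged outline is re-measured after clipping — boundary = 73.00 mm; (whole slice rotated 80° about Z — lengths, areas and connectivity unchanged). So its perimeter = 73.00 mm. Layer 29 is larger (109.05 vs 73.00 mm).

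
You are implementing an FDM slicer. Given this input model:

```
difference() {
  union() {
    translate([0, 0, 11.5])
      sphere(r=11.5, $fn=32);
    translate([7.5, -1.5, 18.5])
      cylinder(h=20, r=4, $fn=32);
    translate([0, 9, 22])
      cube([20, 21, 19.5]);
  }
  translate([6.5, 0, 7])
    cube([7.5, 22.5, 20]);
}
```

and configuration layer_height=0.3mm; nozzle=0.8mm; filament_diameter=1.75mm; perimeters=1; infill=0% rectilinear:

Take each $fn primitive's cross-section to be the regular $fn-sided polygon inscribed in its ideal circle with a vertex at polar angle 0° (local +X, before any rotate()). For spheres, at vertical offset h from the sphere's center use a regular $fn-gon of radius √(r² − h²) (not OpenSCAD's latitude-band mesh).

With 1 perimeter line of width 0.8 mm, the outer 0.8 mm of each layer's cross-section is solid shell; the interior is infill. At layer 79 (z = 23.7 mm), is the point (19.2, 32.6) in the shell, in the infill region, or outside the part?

At z = 23.7 mm: the sphere is absent (|z−center|=12.200 > r=11.5); the r=4 cylinder at (7.5, -1.5) gives a regular 32-gon of circumradius 4 (constant along its height); the cube at (0, 9) (footprint 20×21) is included at this height; Taking the union: the 2 present regions are separate (no shared area or edge), so areas and boundary lengths simply add and each stays a separate island — 2 connected regions; the 7.5×22.5 cube at (6.5, 0) contributes its full rectangle; Taking the first minus the rest: starting from that combined region, the 7.5×22.5 cube at (6.5, 0) partially overlaps it — only the 110.35 mm² overlap (of its 168.75 mm²) is removed, clipping the outline — 2 connected regions. Overall, the cross-section has 2 separate islands. The nearest boundary edge runs (0.00, 30.00)→(20.00, 30.00); distance from the point to it = 2.60 mm. The point is not inside any of the regions above, so it lies outside the cross-section (2.60 mm from the nearest boundary).

outside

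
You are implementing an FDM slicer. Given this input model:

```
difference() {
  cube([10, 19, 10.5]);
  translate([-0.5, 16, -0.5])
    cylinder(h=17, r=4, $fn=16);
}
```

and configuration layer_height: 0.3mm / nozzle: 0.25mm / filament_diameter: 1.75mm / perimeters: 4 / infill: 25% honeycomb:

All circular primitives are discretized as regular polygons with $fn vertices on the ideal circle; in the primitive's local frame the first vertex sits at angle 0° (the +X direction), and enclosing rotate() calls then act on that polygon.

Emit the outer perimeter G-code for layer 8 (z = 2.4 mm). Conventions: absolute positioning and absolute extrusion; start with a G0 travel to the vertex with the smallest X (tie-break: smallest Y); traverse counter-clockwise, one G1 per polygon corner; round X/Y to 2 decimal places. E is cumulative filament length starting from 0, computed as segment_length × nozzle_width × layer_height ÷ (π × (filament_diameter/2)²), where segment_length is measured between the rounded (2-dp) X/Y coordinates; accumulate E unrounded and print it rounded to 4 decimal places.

At z = 2.4 mm: the cube is present — its section is the full 10×19 rectangle; the r=4 cylinder at (-0.5, 16) contributes a regular 16-gon of circumradius 4; Taking the first minus the rest: starting from the 10×19 cube, the r=4 cylinder at (-0.5, 16) partially overlaps it — only the 19.36 mm² overlap (of its 48.98 mm²) is removed, clipping the outline — 1 connected region. The outline is a single polygon with 11 vertices. Extrusion per mm of travel: 0.25 × 0.3 / (π × 0.875²) = 0.031181. Accumulating E over each segment gives final E = 1.8148.

G0 X0.00 Y0.00 Z2.40
G1 X10.00 Y0.00 E0.3118
G1 X10.00 Y19.00 E0.9043
G1 X2.07 Y19.00 E1.1515
G1 X2.33 Y18.83 E1.1612
G1 X3.20 Y17.53 E1.2100
G1 X3.50 Y16.00 E1.2586
G1 X3.20 Y14.47 E1.3072
G1 X2.33 Y13.17 E1.3560
G1 X1.03 Y12.30 E1.4048
G1 X0.00 Y12.10 E1.4375
G1 X0.00 Y0.00 E1.8148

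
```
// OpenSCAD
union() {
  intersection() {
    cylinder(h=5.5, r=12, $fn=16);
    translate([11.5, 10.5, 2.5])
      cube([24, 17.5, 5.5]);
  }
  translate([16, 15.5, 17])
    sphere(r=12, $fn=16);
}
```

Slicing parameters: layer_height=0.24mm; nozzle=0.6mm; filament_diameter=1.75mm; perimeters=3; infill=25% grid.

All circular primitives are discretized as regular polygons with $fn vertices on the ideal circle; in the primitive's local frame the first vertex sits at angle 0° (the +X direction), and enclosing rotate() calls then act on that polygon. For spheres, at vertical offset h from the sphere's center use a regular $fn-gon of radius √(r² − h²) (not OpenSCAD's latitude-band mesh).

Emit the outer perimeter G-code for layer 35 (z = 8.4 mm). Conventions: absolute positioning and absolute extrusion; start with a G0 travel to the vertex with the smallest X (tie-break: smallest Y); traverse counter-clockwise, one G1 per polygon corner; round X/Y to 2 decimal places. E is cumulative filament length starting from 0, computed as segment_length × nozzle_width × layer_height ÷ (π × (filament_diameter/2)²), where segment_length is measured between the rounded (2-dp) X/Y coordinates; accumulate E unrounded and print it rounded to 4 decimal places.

G0 X7.63 Y15.50 Z8.40
G1 X8.27 Y12.30 E0.1954
G1 X10.08 Y9.58 E0.3910
G1 X12.80 Y7.77 E0.5866
G1 X16.00 Y7.13 E0.7819
G1 X19.20 Y7.77 E0.9773
G1 X21.92 Y9.58 E1.1729
G1 X23.73 Y12.30 E1.3685
G1 X24.37 Y15.50 E1.5639
G1 X23.73 Y18.70 E1.7593
G1 X21.92 Y21.42 E1.9549
G1 X19.20 Y23.23 E2.1505
G1 X16.00 Y23.87 E2.3458
G1 X12.80 Y23.23 E2.5412
G1 X10.08 Y21.42 E2.7368
G1 X8.27 Y18.70 E2.9324
G1 X7.63 Y15.50 E3.1278

At z = 8.4 mm: the cylinder does not reach this height (z outside [0, 5.5]); the cube at (11.5, 10.5) is not intersected at this z (z outside [2.5, 8]); Keeping only the common overlap: at least one operand is absent at this height, so nothing remains; the r=12 sphere at (16, 15.5) contributes a regular 16-gon of circumradius √(12²−8.6²) = 8.369; Combining (union): only the r=12 sphere at (16, 15.5) is present, so the union is just that shape — 1 connected region. The outline is a single polygon with 16 vertices. Extrusion per mm of travel: 0.6 × 0.24 / (π × 0.875²) = 0.059868. Accumulating E over each segment gives final E = 3.1278.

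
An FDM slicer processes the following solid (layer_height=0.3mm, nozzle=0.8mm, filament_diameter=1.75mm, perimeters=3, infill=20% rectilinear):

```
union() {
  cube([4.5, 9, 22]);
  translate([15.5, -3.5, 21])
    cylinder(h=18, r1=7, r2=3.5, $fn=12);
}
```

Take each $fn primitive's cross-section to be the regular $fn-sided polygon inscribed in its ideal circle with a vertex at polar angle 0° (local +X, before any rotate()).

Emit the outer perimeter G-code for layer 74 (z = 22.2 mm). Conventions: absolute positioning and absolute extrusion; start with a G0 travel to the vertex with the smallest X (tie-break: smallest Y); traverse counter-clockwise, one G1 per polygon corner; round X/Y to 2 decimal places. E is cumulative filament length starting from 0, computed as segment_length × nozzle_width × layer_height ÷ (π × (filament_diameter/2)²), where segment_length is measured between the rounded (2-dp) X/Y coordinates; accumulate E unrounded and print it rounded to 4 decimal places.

G0 X8.73 Y-3.50 Z22.20
G1 X9.64 Y-6.88 E0.3493
G1 X12.12 Y-9.36 E0.6992
G1 X15.50 Y-10.27 E1.0485
G1 X18.88 Y-9.36 E1.3978
G1 X21.36 Y-6.88 E1.7477
G1 X22.27 Y-3.50 E2.0970
G1 X21.36 Y-0.12 E2.4462
G1 X18.88 Y2.36 E2.7962
G1 X15.50 Y3.27 E3.1455
G1 X12.12 Y2.36 E3.4947
G1 X9.64 Y-0.12 E3.8447
G1 X8.73 Y-3.50 E4.1940

At z = 22.2 mm: the cube is absent (z outside [0, 22]); the cone at (15.5, -3.5): at t=0.067 of its height the radius interpolates to r₁+(r₂−r₁)t = 6.767, giving a regular 12-gon of that circumradius; Combining (union): only the cone at (15.5, -3.5) is present, so the union is just that shape — 1 connected region. The outline is a single polygon with 12 vertices. Extrusion per mm of travel: 0.8 × 0.3 / (π × 0.875²) = 0.099780. Accumulating E over each segment gives final E = 4.1940.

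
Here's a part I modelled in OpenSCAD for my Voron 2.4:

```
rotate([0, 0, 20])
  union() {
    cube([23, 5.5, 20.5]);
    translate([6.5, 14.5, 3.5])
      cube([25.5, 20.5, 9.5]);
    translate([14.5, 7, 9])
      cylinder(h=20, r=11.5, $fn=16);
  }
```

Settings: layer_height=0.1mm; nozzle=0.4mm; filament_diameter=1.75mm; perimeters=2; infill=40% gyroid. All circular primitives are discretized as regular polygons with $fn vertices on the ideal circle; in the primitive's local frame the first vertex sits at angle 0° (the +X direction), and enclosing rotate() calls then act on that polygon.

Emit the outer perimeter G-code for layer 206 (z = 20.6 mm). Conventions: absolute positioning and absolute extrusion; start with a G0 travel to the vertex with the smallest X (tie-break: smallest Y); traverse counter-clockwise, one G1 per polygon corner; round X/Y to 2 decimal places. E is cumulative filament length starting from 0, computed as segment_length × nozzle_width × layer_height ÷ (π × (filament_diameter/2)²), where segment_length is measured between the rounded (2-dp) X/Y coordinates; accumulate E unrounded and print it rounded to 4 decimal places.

At z = 20.6 mm: the cube is not intersected at this z (z outside [0, 20.5]); the cube at (6.5, 14.5) does not reach this height (z outside [3.5, 13]); the cylinder at (14.5, 7): section is a regular 16-gon, circumradius r=11.5; Combining (union): only the r=11.5 cylinder at (14.5, 7) is present, so the union is just that shape — 1 connected region; (rotated 20° about Z; rotation is an isometry so areas/perimeters/island counts are preserved). The outline is a single polygon with 16 vertices. Extrusion per mm of travel: 0.4 × 0.1 / (π × 0.875²) = 0.016630. Accumulating E over each segment gives final E = 1.1940.

G0 X-0.26 Y12.04 Z20.60
G1 X0.42 Y7.60 E0.0747
G1 X2.75 Y3.77 E0.1493
G1 X6.37 Y1.11 E0.2240
G1 X10.73 Y0.05 E0.2986
G1 X15.16 Y0.73 E0.3731
G1 X19.00 Y3.06 E0.4478
G1 X21.65 Y6.68 E0.5224
G1 X22.72 Y11.04 E0.5971
G1 X22.04 Y15.47 E0.6716
G1 X19.71 Y19.31 E0.7463
G1 X16.09 Y21.96 E0.8209
G1 X11.73 Y23.03 E0.8956
G1 X7.30 Y22.34 E0.9701
G1 X3.46 Y20.02 E1.0447
G1 X0.81 Y16.40 E1.1193
G1 X-0.26 Y12.04 E1.1940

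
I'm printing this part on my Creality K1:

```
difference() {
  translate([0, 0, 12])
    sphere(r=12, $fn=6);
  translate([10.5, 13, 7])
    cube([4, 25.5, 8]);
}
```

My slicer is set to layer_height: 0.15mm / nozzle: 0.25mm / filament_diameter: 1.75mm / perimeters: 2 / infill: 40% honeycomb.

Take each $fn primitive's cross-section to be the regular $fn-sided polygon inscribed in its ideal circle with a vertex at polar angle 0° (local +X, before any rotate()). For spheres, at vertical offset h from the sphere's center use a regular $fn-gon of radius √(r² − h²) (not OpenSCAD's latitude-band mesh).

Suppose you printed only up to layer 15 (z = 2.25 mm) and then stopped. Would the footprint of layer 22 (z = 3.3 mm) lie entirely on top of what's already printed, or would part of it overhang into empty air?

part overhangs

Compare the two slices. At z = 2.25: the sphere: section is a regular 6-gon, circumradius = √(r²−h²) = √(12²−9.75²) = 6.996 (area = (6/2)·6.996²·sin(360°/6) = 127.14 mm²); the cube at (10.5, 13) is absent (z outside [7, 15]); Subtracting the remaining from the first: none of the subtracted shapes is present at this height, so the r=12 sphere is unchanged — area = 127.14 mm². At z = 3.3: the sphere: section is a regular 6-gon, circumradius = √(r²−h²) = √(12²−8.7²) = 8.265 (area = (6/2)·8.265²·sin(360°/6) = 177.47 mm²); the cube at (10.5, 13) is absent (z outside [7, 15]); After the difference (first − rest): none of the subtracted shapes is present at this height, so the r=12 sphere is unchanged — area = 177.47 mm². Checking containment: at z = 3.3 the cross-section extends beyond the z = 2.25 cross-section by about 50.33 mm².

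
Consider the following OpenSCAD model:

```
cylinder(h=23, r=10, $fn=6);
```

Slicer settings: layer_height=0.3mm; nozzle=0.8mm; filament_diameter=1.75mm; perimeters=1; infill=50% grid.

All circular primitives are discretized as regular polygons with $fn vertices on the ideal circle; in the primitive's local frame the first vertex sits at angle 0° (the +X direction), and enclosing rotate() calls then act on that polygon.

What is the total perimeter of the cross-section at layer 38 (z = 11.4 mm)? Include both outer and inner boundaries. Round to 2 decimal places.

At z = 11.4 mm: the r=10 cylinder gives a regular 6-gon of circumradius 10 (constant along its height) (perimeter = 2·6·10.000·sin(180°/6) = 60.00 mm). Overall, the cross-section is a single solid region. Total boundary length (outer) = 60.00 mm.

60.00 mm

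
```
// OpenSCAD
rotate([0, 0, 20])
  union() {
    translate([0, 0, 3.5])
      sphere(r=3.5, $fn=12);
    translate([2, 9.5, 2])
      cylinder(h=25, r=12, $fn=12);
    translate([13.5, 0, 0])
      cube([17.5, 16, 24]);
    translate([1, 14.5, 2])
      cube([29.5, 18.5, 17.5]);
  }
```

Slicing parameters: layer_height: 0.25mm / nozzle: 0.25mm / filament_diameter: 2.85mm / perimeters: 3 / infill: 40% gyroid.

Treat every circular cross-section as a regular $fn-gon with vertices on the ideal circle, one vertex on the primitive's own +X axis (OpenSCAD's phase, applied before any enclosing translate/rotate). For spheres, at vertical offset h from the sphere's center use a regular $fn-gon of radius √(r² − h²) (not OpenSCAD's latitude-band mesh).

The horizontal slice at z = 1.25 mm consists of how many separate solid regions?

2

At z = 1.25 mm: the r=3.5 sphere contributes a regular 12-gon of circumradius √(3.5²−2.25²) = 2.681; the cylinder at (2, 9.5) is absent (z outside [2, 27]); the cube at (13.5, 0) is present — its section is the full 17.5×16 rectangle; the cube at (1, 14.5) is not intersected at this z (z outside [2, 19.5]); Taking the union: the 2 present regions are separate (no shared area or edge), so areas and boundary lengths simply add and each stays a separate island — 2 connected regions; (whole slice rotated 20° about Z — lengths, areas and connectivity unchanged). The result has 2 disconnected regions.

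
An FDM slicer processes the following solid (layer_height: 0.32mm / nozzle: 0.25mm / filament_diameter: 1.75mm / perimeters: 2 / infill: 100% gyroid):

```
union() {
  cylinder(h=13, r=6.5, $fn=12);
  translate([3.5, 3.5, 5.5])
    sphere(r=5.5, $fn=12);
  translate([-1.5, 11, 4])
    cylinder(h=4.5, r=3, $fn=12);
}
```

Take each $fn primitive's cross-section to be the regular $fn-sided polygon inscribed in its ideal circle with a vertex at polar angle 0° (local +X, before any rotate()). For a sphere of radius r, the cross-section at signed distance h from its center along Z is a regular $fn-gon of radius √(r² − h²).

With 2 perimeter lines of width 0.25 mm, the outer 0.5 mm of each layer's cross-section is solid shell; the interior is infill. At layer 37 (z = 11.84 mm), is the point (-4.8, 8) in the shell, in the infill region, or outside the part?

At z = 11.84 mm: the cylinder: section is a regular 12-gon, circumradius r=6.5; the sphere at (3.5, 3.5) is not intersected at this z (|z−center|=6.340 > r=5.5); the cylinder at (-1.5, 11) is not intersected at this z (z outside [4, 8.5]); Combining (union): only the r=6.5 cylinder is present, so the union is just that shape — 1 connected region. Overall, the cross-section is a single solid region. The nearest boundary edge runs (0.00, 6.50)→(-3.25, 5.63); distance from the point to it = 2.83 mm. The point is not inside any of the regions above, so it lies outside the cross-section (2.83 mm from the nearest boundary).

outside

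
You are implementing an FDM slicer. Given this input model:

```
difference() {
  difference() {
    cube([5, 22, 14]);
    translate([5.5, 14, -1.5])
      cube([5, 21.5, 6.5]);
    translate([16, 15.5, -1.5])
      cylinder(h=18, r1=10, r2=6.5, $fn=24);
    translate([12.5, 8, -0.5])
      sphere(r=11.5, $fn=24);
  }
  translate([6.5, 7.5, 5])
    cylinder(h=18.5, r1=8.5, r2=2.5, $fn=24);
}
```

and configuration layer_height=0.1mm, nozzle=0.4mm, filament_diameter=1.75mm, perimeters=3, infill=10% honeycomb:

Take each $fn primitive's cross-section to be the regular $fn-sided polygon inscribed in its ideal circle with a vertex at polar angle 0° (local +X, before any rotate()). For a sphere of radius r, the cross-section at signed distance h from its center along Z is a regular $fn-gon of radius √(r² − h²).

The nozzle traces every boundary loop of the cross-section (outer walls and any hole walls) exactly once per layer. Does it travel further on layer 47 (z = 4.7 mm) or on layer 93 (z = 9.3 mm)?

layer 47 (z = 4.7 mm)

Layer 47 (z = 4.7): the cube is present — its section is the full 5×22 rectangle (perimeter 54.00 mm); the cube at (5.5, 14) (footprint 5×21.5) is included at this height (perimeter 53.00 mm); the cone at (16, 15.5): at t=0.344 of its height the radius interpolates to r₁+(r₂−r₁)t = 8.794, giving a regular 24-gon of that circumradius (perimeter = 2·24·8.794·sin(180°/24) = 55.10 mm); the r=11.5 sphere at (12.5, 8) contributes a regular 24-gon of circumradius √(11.5²−5.2²) = 10.257 (perimeter = 2·24·10.257·sin(180°/24) = 64.26 mm); After the difference (first − rest): starting from the 5×22 cube, the 5×21.5 cube at (5.5, 14) misses the remaining region (no effect); the cone at (16, 15.5) misses the remaining region (no effect); the r=11.5 sphere at (12.5, 8) partially overlaps it — only the 25.58 mm² overlap (of its 326.76 mm²) is removed, clipping the outline — boundary = 55.39 mm; the cone at (6.5, 7.5) does not reach this height (z outside [5, 23.5]); Taking the first minus the rest: none of the subtracted shapes is present at this height, so that combined region is unchanged — boundary = 55.39 mm. So its perimeter = 55.39 mm. Layer 93 (z = 9.3): the 5×22 cube contributes its full rectangle (perimeter 54.00 mm); the cube at (5.5, 14) does not reach this height (z outside [-1.5, 5]); the cone at (16, 15.5) contributes a regular 24-gon of circumradius 7.900 (interpolated between r1=10 and r2=6.5 at t=0.600) (perimeter = 2·24·7.900·sin(180°/24) = 49.50 mm); the r=11.5 sphere at (12.5, 8) contributes a regular 24-gon of circumradius √(11.5²−9.8²) = 6.017 (perimeter = 2·24·6.017·sin(180°/24) = 37.70 mm); After the difference (first − rest): starting from the 5×22 cube, the cone at (16, 15.5) misses the remaining region (no effect); the r=11.5 sphere at (12.5, 8) misses the remaining region (no effect) — boundary = 54.00 mm; the cone at (6.5, 7.5) contributes a regular 24-gon of circumradius 7.105 (interpolated between r1=8.5 and r2=2.5 at t=0.232) (perimeter = 2·24·7.105·sin(180°/24) = 44.52 mm); After the difference (first − rest): starting from the result so far, the cone at (6.5, 7.5) partially overlaps it — only the 55.28 mm² overlap (of its 156.80 mm²) is removed, clipping the outline — boundary = 48.38 mm. So its perimeter = 48.38 mm. Layer 47 is larger (55.39 vs 48.38 mm).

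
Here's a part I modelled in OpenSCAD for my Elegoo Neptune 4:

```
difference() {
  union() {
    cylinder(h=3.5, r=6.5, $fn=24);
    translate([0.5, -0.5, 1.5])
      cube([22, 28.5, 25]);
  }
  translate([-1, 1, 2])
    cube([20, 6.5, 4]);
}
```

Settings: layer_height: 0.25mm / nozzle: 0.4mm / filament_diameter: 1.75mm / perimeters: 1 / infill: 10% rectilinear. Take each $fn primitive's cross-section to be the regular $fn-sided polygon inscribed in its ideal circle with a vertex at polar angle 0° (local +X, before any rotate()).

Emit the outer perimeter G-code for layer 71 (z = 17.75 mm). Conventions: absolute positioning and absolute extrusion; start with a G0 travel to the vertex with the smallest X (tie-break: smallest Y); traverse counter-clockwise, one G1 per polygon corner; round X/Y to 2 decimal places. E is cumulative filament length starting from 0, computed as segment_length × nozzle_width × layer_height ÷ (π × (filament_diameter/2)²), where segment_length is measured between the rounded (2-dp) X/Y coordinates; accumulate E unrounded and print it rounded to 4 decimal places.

G0 X0.50 Y-0.50 Z17.75
G1 X22.50 Y-0.50 E0.9147
G1 X22.50 Y28.00 E2.0995
G1 X0.50 Y28.00 E3.0142
G1 X0.50 Y-0.50 E4.1991

At z = 17.75 mm: the cylinder is absent (z outside [0, 3.5]); the cube at (0.5, -0.5) (footprint 22×28.5) is included at this height; Taking the union: only the 22×28.5 cube at (0.5, -0.5) is present, so the union is just that shape — 1 connected region; the cube at (-1, 1) does not reach this height (z outside [2, 6]); After the difference (first − rest): none of the subtracted shapes is present at this height, so that combined region is unchanged — 1 connected region. The outline is a single polygon with 4 vertices. Extrusion per mm of travel: 0.4 × 0.25 / (π × 0.875²) = 0.041575. Accumulating E over each segment gives final E = 4.1991.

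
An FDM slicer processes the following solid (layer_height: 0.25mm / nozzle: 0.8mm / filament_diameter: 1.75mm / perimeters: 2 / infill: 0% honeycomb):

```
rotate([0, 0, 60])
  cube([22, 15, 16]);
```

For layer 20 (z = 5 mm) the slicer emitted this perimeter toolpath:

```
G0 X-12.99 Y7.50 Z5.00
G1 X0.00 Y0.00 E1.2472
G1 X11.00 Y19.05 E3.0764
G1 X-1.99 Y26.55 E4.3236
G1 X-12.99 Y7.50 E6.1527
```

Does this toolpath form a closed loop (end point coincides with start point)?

yes

Start point (G0): (-12.99, 7.50). End point (last G1): the path returns to the start — closed.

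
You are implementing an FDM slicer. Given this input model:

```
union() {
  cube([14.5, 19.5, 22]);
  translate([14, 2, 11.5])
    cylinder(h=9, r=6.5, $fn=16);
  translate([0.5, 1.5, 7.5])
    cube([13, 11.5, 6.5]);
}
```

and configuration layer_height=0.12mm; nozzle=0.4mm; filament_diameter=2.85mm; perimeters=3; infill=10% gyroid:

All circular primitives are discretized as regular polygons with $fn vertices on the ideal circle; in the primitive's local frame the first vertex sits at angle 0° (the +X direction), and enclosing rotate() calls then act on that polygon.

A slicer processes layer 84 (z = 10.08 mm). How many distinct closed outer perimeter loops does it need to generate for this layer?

1

At z = 10.08 mm: the cube (footprint 14.5×19.5) is included at this height; the cylinder at (14, 2) is not intersected at this z (z outside [11.5, 20.5]); the cube at (0.5, 1.5) (footprint 13×11.5) is included at this height; Taking the union: the 13×11.5 cube at (0.5, 1.5) lies entirely inside the 14.5×19.5 cube, so the union is just the 14.5×19.5 cube — 1 connected region. The result has 1 disconnected region.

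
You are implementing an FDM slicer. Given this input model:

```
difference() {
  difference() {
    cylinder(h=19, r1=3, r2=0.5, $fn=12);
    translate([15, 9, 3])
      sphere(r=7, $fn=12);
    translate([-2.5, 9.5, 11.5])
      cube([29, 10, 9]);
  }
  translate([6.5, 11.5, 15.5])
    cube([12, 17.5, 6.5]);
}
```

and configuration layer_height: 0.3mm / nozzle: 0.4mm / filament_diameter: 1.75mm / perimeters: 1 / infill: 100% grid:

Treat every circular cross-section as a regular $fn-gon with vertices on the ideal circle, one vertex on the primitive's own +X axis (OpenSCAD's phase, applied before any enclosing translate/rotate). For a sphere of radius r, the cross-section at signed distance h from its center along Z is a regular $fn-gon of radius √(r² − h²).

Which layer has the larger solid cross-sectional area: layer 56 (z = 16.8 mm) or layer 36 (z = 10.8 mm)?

layer 36 (z = 10.8 mm)

Layer 56 (z = 16.8): the cone (r1=3→r2=0.5) has section circumradius 0.789 here — a regular 12-gon (area = (12/2)·0.789²·sin(360°/12) = 1.87 mm²); the sphere at (15, 9) is absent (|z−center|=13.800 > r=7); the cube at (-2.5, 9.5) is present — its section is the full 29×10 rectangle (area 290.00 mm²); After the difference (first − rest): starting from the cone (1.87 mm²), the 29×10 cube at (-2.5, 9.5) misses the remaining region (no effect) — area = 1.87 mm²; the cube at (6.5, 11.5) is present — its section is the full 12×17.5 rectangle (area 210.00 mm²); After the difference (first − rest): starting from that combined region (1.87 mm²), the 12×17.5 cube at (6.5, 11.5) misses the remaining region (no effect) — area = 1.87 mm². So its area = 1.87 mm². Layer 36 (z = 10.8): the cone contributes a regular 12-gon of circumradius 1.579 (interpolated between r1=3 and r2=0.5 at t=0.568) (area = (12/2)·1.579²·sin(360°/12) = 7.48 mm²); the sphere at (15, 9) is not intersected at this z (|z−center|=7.800 > r=7); the cube at (-2.5, 9.5) does not reach this height (z outside [11.5, 20.5]); Taking the first minus the rest: none of the subtracted shapes is present at this height, so the cone is unchanged — area = 7.48 mm²; the cube at (6.5, 11.5) is not intersected at this z (z outside [15.5, 22]); Taking the first minus the rest: none of the subtracted shapes is present at this height, so that combined region is unchanged — area = 7.48 mm². So its area = 7.48 mm². Layer 36 is larger (7.48 vs 1.87 mm²).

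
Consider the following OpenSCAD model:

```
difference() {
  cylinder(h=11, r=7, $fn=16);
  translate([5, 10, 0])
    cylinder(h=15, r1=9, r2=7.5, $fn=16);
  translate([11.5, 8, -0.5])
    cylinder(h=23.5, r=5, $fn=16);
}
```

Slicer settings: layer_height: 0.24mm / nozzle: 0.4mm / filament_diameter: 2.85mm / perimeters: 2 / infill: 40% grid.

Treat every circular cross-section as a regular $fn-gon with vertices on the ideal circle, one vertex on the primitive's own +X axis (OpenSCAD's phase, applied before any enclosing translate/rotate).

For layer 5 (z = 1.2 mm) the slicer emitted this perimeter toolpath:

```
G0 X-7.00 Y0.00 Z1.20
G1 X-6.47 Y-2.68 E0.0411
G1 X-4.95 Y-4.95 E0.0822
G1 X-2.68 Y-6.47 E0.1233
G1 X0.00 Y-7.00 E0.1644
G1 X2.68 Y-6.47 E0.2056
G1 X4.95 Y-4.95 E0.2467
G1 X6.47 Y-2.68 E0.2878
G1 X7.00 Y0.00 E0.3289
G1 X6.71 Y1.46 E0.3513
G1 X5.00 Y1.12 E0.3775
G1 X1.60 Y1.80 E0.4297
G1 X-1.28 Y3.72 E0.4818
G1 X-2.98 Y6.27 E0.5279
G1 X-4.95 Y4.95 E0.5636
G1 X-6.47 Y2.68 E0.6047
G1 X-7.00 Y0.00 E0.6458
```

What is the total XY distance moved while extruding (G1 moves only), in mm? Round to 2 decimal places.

42.92 mm

Sum the Euclidean lengths of each G1 segment: total = 42.92 mm.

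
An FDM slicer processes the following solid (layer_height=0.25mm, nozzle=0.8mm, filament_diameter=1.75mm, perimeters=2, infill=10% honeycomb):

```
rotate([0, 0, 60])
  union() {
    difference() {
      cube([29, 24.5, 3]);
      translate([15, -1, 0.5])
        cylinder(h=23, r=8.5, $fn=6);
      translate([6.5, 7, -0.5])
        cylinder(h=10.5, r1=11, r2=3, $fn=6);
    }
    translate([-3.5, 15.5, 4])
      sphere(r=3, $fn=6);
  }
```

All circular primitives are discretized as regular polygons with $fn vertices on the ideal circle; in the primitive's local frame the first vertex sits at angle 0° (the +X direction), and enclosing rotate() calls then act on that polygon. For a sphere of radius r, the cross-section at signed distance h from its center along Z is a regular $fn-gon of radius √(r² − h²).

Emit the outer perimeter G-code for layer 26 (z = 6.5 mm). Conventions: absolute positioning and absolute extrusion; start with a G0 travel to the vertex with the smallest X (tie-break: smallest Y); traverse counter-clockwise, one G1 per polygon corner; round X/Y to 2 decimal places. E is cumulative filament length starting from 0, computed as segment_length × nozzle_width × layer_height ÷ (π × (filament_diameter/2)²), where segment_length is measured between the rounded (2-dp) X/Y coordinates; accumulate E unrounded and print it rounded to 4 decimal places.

G0 X-16.83 Y4.72 Z6.50
G1 X-16.00 Y3.28 E0.1382
G1 X-14.34 Y3.28 E0.2762
G1 X-13.52 Y4.72 E0.4140
G1 X-14.34 Y6.16 E0.5518
G1 X-16.00 Y6.16 E0.6898
G1 X-16.83 Y4.72 E0.8280

At z = 6.5 mm: the cube is absent (z outside [0, 3]); the r=8.5 cylinder at (15, -1) contributes a regular 6-gon of circumradius 8.5; the cone at (6.5, 7) contributes a regular 6-gon of circumradius 5.667 (interpolated between r1=11 and r2=3 at t=0.667); Taking the first minus the rest: the first operand is absent here, so nothing remains; the sphere at (-3.5, 15.5): section is a regular 6-gon, circumradius = √(r²−h²) = √(3²−2.5²) = 1.658; Taking the union: only the r=3 sphere at (-3.5, 15.5) is present, so the union is just that shape — 1 connected region; (rotated 60° about Z; rotation is an isometry so areas/perimeters/island counts are preserved). The outline is a single polygon with 6 vertices. Extrusion per mm of travel: 0.8 × 0.25 / (π × 0.875²) = 0.083150. Accumulating E over each segment gives final E = 0.8280.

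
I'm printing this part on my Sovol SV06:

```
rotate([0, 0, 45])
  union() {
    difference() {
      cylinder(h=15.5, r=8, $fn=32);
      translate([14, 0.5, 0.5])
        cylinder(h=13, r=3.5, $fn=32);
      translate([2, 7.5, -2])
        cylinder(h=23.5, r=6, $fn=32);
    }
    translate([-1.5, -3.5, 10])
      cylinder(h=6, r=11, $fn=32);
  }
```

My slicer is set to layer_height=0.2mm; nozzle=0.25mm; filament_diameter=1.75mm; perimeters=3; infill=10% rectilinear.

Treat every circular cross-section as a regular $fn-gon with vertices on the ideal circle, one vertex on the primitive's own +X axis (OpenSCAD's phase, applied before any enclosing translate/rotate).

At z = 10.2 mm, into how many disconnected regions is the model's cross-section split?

1

At z = 10.2 mm: the cylinder: section is a regular 32-gon, circumradius r=8; the r=3.5 cylinder at (14, 0.5) contributes a regular 32-gon of circumradius 3.5; the r=6 cylinder at (2, 7.5) gives a regular 32-gon of circumradius 6 (constant along its height); Taking the first minus the rest: starting from the r=8 cylinder, the r=3.5 cylinder at (14, 0.5) misses the remaining region (no effect); the r=6 cylinder at (2, 7.5) partially overlaps it — only the 49.48 mm² overlap (of its 112.37 mm²) is removed, clipping the outline — 1 connected region; the cylinder at (-1.5, -3.5): section is a regular 32-gon, circumradius r=11; Combining (union): the regions partially overlap (shared area 150.09 mm²), so overlapping operands fuse into one piece — 1 connected region; (rotated 45° about Z; rotation is an isometry so areas/perimeters/island counts are preserved). The result has 1 disconnected region.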